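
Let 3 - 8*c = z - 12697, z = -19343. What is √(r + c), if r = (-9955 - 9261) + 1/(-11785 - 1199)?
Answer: I*√160266994494/3246 ≈ 123.33*I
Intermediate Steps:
r = -249500545/12984 (r = -19216 + 1/(-12984) = -19216 - 1/12984 = -249500545/12984 ≈ -19216.)
c = 32043/8 (c = 3/8 - (-19343 - 12697)/8 = 3/8 - ⅛*(-32040) = 3/8 + 4005 = 32043/8 ≈ 4005.4)
√(r + c) = √(-249500545/12984 + 32043/8) = √(-49373689/3246) = I*√160266994494/3246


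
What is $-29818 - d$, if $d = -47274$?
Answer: $17456$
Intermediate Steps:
$-29818 - d = -29818 - -47274 = -29818 + 47274 = 17456$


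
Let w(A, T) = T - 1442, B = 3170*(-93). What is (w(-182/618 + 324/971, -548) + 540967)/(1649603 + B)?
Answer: 538977/1354793 ≈ 0.39783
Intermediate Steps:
B = -294810
w(A, T) = -1442 + T
(w(-182/618 + 324/971, -548) + 540967)/(1649603 + B) = ((-1442 - 548) + 540967)/(1649603 - 294810) = (-1990 + 540967)/1354793 = 538977*(1/1354793) = 538977/1354793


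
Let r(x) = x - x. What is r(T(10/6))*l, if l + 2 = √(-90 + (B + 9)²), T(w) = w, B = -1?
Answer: 0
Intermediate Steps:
r(x) = 0
l = -2 + I*√26 (l = -2 + √(-90 + (-1 + 9)²) = -2 + √(-90 + 8²) = -2 + √(-90 + 64) = -2 + √(-26) = -2 + I*√26 ≈ -2.0 + 5.099*I)
r(T(10/6))*l = 0*(-2 + I*√26) = 0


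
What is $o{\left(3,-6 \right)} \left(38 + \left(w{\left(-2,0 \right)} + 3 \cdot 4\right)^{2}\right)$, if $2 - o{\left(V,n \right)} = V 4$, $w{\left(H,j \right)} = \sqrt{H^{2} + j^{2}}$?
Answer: $-2340$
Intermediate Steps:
$o{\left(V,n \right)} = 2 - 4 V$ ($o{\left(V,n \right)} = 2 - V 4 = 2 - 4 V$)
$o{\left(3,-6 \right)} \left(38 + \left(w{\left(-2,0 \right)} + 3 \cdot 4\right)^{2}\right) = \left(2 - 12\right) \left(38 + \left(\sqrt{\left(-2\right)^{2} + 0^{2}} + 3 \cdot 4\right)^{2}\right) = \left(2 - 12\right) \left(38 + \left(\sqrt{4 + 0} + 12\right)^{2}\right) = - 10 \left(38 + \left(\sqrt{4} + 12\right)^{2}\right) = - 10 \left(38 + \left(2 + 12\right)^{2}\right) = - 10 \left(38 + 14^{2}\right) = - 10 \left(38 + 196\right) = \left(-10\right) 234 = -2340$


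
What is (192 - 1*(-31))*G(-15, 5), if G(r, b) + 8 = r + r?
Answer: -8474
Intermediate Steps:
G(r, b) = -8 + 2*r (G(r, b) = -8 + (r + r) = -8 + 2*r)
(192 - 1*(-31))*G(-15, 5) = (192 - 1*(-31))*(-8 + 2*(-15)) = (192 + 31)*(-8 - 30) = 223*(-38) = -8474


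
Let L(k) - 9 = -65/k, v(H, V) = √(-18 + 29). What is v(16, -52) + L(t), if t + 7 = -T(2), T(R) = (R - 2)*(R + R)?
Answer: 128/7 + √11 ≈ 21.602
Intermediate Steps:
v(H, V) = √11
T(R) = 2*R*(-2 + R) (T(R) = (-2 + R)*(2*R) = 2*R*(-2 + R))
t = -7 (t = -7 - 2*2*(-2 + 2) = -7 - 2*2*0 = -7 - 1*0 = -7 + 0 = -7)
L(k) = 9 - 65/k
v(16, -52) + L(t) = √11 + (9 - 65/(-7)) = √11 + (9 - 65*(-⅐)) = √11 + (9 + 65/7) = √11 + 128/7 = 128/7 + √11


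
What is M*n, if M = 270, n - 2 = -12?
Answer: -2700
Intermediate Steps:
n = -10 (n = 2 - 12 = -10)
M*n = 270*(-10) = -2700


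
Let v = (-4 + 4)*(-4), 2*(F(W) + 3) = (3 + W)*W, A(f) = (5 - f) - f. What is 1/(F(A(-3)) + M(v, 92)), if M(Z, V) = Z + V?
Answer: 1/166 ≈ 0.0060241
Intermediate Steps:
A(f) = 5 - 2*f
F(W) = -3 + W*(3 + W)/2 (F(W) = -3 + ((3 + W)*W)/2 = -3 + (W*(3 + W))/2 = -3 + W*(3 + W)/2)
v = 0 (v = 0*(-4) = 0)
M(Z, V) = V + Z
1/(F(A(-3)) + M(v, 92)) = 1/((-3 + (5 - 2*(-3))**2/2 + 3*(5 - 2*(-3))/2) + (92 + 0)) = 1/((-3 + (5 + 6)**2/2 + 3*(5 + 6)/2) + 92) = 1/((-3 + (1/2)*11**2 + (3/2)*11) + 92) = 1/((-3 + (1/2)*121 + 33/2) + 92) = 1/((-3 + 121/2 + 33/2) + 92) = 1/(74 + 92) = 1/166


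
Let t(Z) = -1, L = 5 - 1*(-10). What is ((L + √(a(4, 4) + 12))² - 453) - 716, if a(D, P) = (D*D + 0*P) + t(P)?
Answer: -917 + 90*√3 ≈ -761.12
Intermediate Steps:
L = 15 (L = 5 + 10 = 15)
a(D, P) = -1 + D² (a(D, P) = (D*D + 0*P) - 1 = (D² + 0) - 1 = D² - 1 = -1 + D²)
((L + √(a(4, 4) + 12))² - 453) - 716 = ((15 + √((-1 + 4²) + 12))² - 453) - 716 = ((15 + √((-1 + 16) + 12))² - 453) - 716 = ((15 + √(15 + 12))² - 453) - 716 = ((15 + √27)² - 453) - 716 = ((15 + 3*√3)² - 453) - 716 = (-453 + (15 + 3*√3)²) - 716 = -1169 + (15 + 3*√3)²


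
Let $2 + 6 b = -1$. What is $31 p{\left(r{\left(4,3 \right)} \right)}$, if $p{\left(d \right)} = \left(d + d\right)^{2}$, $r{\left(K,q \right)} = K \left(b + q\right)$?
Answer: $12400$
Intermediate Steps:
$b = - \frac{1}{2}$ ($b = - \frac{1}{3} + \frac{1}{6} \left(-1\right) = - \frac{1}{3} - \frac{1}{6} = - \frac{1}{2} \approx -0.5$)
$r{\left(K,q \right)} = K \left(- \frac{1}{2} + q\right)$
$p{\left(d \right)} = 4 d^{2}$ ($p{\left(d \right)} = \left(2 d\right)^{2} = 4 d^{2}$)
$31 p{\left(r{\left(4,3 \right)} \right)} = 31 \cdot 4 \left(4 \left(- \frac{1}{2} + 3\right)\right)^{2} = 31 \cdot 4 \left(4 \cdot \frac{5}{2}\right)^{2} = 31 \cdot 4 \cdot 10^{2} = 31 \cdot 4 \cdot 100 = 31 \cdot 400 = 12400$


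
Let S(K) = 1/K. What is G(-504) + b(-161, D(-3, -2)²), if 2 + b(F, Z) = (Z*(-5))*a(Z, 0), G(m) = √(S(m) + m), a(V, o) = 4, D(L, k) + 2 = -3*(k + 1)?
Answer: -22 + I*√3556238/84 ≈ -22.0 + 22.45*I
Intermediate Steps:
D(L, k) = -5 - 3*k (D(L, k) = -2 - 3*(k + 1) = -2 - 3*(1 + k) = -2 + (-3 - 3*k) = -5 - 3*k)
G(m) = √(m + 1/m) (G(m) = √(1/m + m) = √(m + 1/m))
b(F, Z) = -2 - 20*Z (b(F, Z) = -2 + (Z*(-5))*4 = -2 - 5*Z*4 = -2 - 20*Z)
G(-504) + b(-161, D(-3, -2)²) = √(-504 + 1/(-504)) + (-2 - 20*(-5 - 3*(-2))²) = √(-504 - 1/504) + (-2 - 20*(-5 + 6)²) = √(-254017/504) + (-2 - 20*1²) = I*√3556238/84 + (-2 - 20*1) = I*√3556238/84 + (-2 - 20) = I*√3556238/84 - 22 = -22 + I*√3556238/84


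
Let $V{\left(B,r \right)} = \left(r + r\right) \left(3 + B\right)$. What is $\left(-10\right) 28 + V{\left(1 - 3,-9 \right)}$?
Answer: $-298$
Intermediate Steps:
$V{\left(B,r \right)} = 2 r \left(3 + B\right)$
$\left(-10\right) 28 + V{\left(1 - 3,-9 \right)} = \left(-10\right) 28 + 2 \left(-9\right) \left(3 + \left(1 - 3\right)\right) = -280 + 2 \left(-9\right) \left(3 - 2\right) = -280 + 2 \left(-9\right) 1 = -280 - 18 = -298$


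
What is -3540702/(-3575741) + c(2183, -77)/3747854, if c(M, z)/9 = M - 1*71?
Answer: 606272810838/609152509537 ≈ 0.99527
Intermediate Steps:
c(M, z) = -639 + 9*M (c(M, z) = 9*(M - 1*71) = 9*(M - 71) = 9*(-71 + M) = -639 + 9*M)
-3540702/(-3575741) + c(2183, -77)/3747854 = -3540702/(-3575741) + (-639 + 9*2183)/3747854 = -3540702*(-1/3575741) + (-639 + 19647)*(1/3747854) = 3540702/3575741 + 19008*(1/3747854) = 3540702/3575741 + 864/170357 = 606272810838/609152509537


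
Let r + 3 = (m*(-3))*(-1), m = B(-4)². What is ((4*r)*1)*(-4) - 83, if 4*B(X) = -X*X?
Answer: -803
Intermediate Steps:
B(X) = -X²/4 (B(X) = (-X*X)/4 = (-X²)/4 = -X²/4)
m = 16 (m = (-¼*(-4)²)² = (-¼*16)² = (-4)² = 16)
r = 45 (r = -3 + (16*(-3))*(-1) = -3 - 48*(-1) = -3 + 48 = 45)
((4*r)*1)*(-4) - 83 = ((4*45)*1)*(-4) - 83 = (180*1)*(-4) - 83 = 180*(-4) - 83 = -720 - 83 = -803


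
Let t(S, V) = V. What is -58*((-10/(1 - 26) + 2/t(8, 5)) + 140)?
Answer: -40832/5 ≈ -8166.4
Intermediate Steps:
-58*((-10/(1 - 26) + 2/t(8, 5)) + 140) = -58*((-10/(1 - 26) + 2/5) + 140) = -58*((-10/(-25) + 2*(⅕)) + 140) = -58*((-10*(-1/25) + ⅖) + 140) = -58*((⅖ + ⅖) + 140) = -58*(⅘ + 140) = -58*704/5 = -40832/5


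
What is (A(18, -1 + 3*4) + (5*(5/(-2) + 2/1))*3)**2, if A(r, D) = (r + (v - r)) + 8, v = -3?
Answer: 25/4 ≈ 6.2500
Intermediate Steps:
A(r, D) = 5 (A(r, D) = (r + (-3 - r)) + 8 = -3 + 8 = 5)
(A(18, -1 + 3*4) + (5*(5/(-2) + 2/1))*3)**2 = (5 + (5*(5/(-2) + 2/1))*3)**2 = (5 + (5*(5*(-1/2) + 2*1))*3)**2 = (5 + (5*(-5/2 + 2))*3)**2 = (5 + (5*(-1/2))*3)**2 = (5 - 5/2*3)**2 = (5 - 15/2)**2 = (-5/2)**2 = 25/4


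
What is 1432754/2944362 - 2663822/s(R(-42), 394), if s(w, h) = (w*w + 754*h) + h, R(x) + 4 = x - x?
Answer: -88298000180/10427458023 ≈ -8.4678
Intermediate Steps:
R(x) = -4 (R(x) = -4 + (x - x) = -4 + 0 = -4)
s(w, h) = w**2 + 755*h (s(w, h) = (w**2 + 754*h) + h = w**2 + 755*h)
1432754/2944362 - 2663822/s(R(-42), 394) = 1432754/2944362 - 2663822/((-4)**2 + 755*394) = 1432754*(1/2944362) - 2663822/(16 + 297470) = 716377/1472181 - 2663822/297486 = 716377/1472181 - 2663822*1/297486 = 716377/1472181 - 190273/21249 = -88298000180/10427458023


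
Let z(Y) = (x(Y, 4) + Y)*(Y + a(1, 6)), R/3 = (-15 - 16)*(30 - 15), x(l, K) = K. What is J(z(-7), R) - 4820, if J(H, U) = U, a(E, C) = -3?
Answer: -6215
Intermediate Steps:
R = -1395 (R = 3*((-15 - 16)*(30 - 15)) = 3*(-31*15) = 3*(-465) = -1395)
z(Y) = (-3 + Y)*(4 + Y) (z(Y) = (4 + Y)*(Y - 3) = (4 + Y)*(-3 + Y) = (-3 + Y)*(4 + Y))
J(z(-7), R) - 4820 = -1395 - 4820 = -6215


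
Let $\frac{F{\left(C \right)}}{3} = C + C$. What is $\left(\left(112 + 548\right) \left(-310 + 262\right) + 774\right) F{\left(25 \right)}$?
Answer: $-4635900$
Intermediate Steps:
$F{\left(C \right)} = 6 C$ ($F{\left(C \right)} = 3 \left(C + C\right) = 3 \cdot 2 C = 6 C$)
$\left(\left(112 + 548\right) \left(-310 + 262\right) + 774\right) F{\left(25 \right)} = \left(\left(112 + 548\right) \left(-310 + 262\right) + 774\right) 6 \cdot 25 = \left(660 \left(-48\right) + 774\right) 150 = \left(-31680 + 774\right) 150 = \left(-30906\right) 150 = -4635900$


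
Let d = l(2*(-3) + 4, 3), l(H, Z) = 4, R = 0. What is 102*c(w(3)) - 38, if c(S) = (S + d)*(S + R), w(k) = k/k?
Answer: 472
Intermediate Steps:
w(k) = 1
d = 4
c(S) = S*(4 + S) (c(S) = (S + 4)*(S + 0) = (4 + S)*S = S*(4 + S))
102*c(w(3)) - 38 = 102*(1*(4 + 1)) - 38 = 102*(1*5) - 38 = 102*5 - 38 = 510 - 38 = 472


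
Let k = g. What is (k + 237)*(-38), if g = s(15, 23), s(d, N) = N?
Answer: -9880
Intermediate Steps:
g = 23
k = 23
(k + 237)*(-38) = (23 + 237)*(-38) = 260*(-38) = -9880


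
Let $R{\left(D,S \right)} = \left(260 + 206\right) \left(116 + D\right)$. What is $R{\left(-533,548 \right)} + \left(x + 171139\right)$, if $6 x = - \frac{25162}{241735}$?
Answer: $- \frac{16812440096}{725205} \approx -23183.0$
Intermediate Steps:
$x = - \frac{12581}{725205}$ ($x = \frac{\left(-25162\right) \frac{1}{241735}}{6} = \frac{1}{6} \left(- \frac{25162}{241735}\right) = - \frac{12581}{725205} \approx -0.017348$)
$R{\left(D,S \right)} = 54056 + 466 D$ ($R{\left(D,S \right)} = 466 \left(116 + D\right) = 54056 + 466 D$)
$R{\left(-533,548 \right)} + \left(x + 171139\right) = \left(54056 + 466 \left(-533\right)\right) + \left(- \frac{12581}{725205} + 171139\right) = \left(54056 - 248378\right) + \frac{124110845914}{725205} = -194322 + \frac{124110845914}{725205} = - \frac{16812440096}{725205}$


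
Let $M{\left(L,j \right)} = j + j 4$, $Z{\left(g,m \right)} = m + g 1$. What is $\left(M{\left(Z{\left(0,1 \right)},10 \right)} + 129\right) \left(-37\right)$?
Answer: $-6623$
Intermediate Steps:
$Z{\left(g,m \right)} = g + m$ ($Z{\left(g,m \right)} = m + g = g + m$)
$M{\left(L,j \right)} = 5 j$ ($M{\left(L,j \right)} = j + 4 j = 5 j$)
$\left(M{\left(Z{\left(0,1 \right)},10 \right)} + 129\right) \left(-37\right) = \left(5 \cdot 10 + 129\right) \left(-37\right) = \left(50 + 129\right) \left(-37\right) = 179 \left(-37\right) = -6623$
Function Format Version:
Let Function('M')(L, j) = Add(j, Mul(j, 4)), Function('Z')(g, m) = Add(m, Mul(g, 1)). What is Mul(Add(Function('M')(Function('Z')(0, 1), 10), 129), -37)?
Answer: -6623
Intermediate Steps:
Function('Z')(g, m) = Add(g, m) (Function('Z')(g, m) = Add(m, g) = Add(g, m))
Function('M')(L, j) = Mul(5, j) (Function('M')(L, j) = Add(j, Mul(4, j)) = Mul(5, j))
Mul(Add(Function('M')(Function('Z')(0, 1), 10), 129), -37) = Mul(Add(Mul(5, 10), 129), -37) = Mul(Add(50, 129), -37) = Mul(179, -37) = -6623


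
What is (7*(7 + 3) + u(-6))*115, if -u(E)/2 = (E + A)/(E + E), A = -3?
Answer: 15755/2 ≈ 7877.5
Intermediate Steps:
u(E) = -(-3 + E)/E (u(E) = -2*(E - 3)/(E + E) = -2*(-3 + E)/(2*E) = -2*(-3 + E)*1/(2*E) = -(-3 + E)/E)
(7*(7 + 3) + u(-6))*115 = (7*(7 + 3) + (3 - 1*(-6))/(-6))*115 = (7*10 - (3 + 6)/6)*115 = (70 - 1/6*9)*115 = (70 - 3/2)*115 = (137/2)*115 = 15755/2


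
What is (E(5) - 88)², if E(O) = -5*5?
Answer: 12769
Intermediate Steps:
E(O) = -25
(E(5) - 88)² = (-25 - 88)² = (-113)² = 12769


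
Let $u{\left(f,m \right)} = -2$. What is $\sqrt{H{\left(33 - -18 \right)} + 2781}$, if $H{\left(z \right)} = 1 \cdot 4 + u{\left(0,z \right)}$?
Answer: $11 \sqrt{23} \approx 52.754$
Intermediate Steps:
$H{\left(z \right)} = 2$ ($H{\left(z \right)} = 1 \cdot 4 - 2 = 4 - 2 = 2$)
$\sqrt{H{\left(33 - -18 \right)} + 2781} = \sqrt{2 + 2781} = \sqrt{2783} = 11 \sqrt{23}$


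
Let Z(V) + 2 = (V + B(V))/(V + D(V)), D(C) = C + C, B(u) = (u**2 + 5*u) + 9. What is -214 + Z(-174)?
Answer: -15777/58 ≈ -272.02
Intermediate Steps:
B(u) = 9 + u**2 + 5*u
D(C) = 2*C
Z(V) = -2 + (9 + V**2 + 6*V)/(3*V) (Z(V) = -2 + (V + (9 + V**2 + 5*V))/(V + 2*V) = -2 + (9 + V**2 + 6*V)/((3*V)) = -2 + (9 + V**2 + 6*V)*(1/(3*V)) = -2 + (9 + V**2 + 6*V)/(3*V))
-214 + Z(-174) = -214 + (3/(-174) + (1/3)*(-174)) = -214 + (3*(-1/174) - 58) = -214 + (-1/58 - 58) = -214 - 3365/58 = -15777/58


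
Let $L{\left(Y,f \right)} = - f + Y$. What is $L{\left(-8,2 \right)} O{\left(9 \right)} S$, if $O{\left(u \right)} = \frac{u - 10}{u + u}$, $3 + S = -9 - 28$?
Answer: $- \frac{200}{9} \approx -22.222$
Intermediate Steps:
$S = -40$ ($S = -3 - 37 = -40$)
$L{\left(Y,f \right)} = Y - f$
$O{\left(u \right)} = \frac{-10 + u}{2 u}$
$L{\left(-8,2 \right)} O{\left(9 \right)} S = \left(-8 - 2\right) \frac{-10 + 9}{2 \cdot 9} \left(-40\right) = \left(-8 - 2\right) \frac{1}{2} \cdot \frac{1}{9} \left(-1\right) \left(-40\right) = \left(-10\right) \left(- \frac{1}{18}\right) \left(-40\right) = \frac{5}{9} \left(-40\right) = - \frac{200}{9}$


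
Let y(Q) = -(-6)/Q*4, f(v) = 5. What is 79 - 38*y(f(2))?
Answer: -517/5 ≈ -103.40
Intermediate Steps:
y(Q) = 24/Q (y(Q) = (6/Q)*4 = 24/Q)
79 - 38*y(f(2)) = 79 - 912/5 = -517/5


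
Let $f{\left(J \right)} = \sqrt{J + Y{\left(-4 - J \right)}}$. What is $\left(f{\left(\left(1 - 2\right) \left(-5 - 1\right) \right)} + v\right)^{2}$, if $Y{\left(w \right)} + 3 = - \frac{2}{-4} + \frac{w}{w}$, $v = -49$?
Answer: $\frac{4811}{2} - 147 \sqrt{2} \approx 2197.6$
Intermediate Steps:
$Y{\left(w \right)} = - \frac{3}{2}$ ($Y{\left(w \right)} = -3 + \left(- \frac{2}{-4} + \frac{w}{w}\right) = -3 + \left(\left(-2\right) \left(- \frac{1}{4}\right) + 1\right) = -3 + \left(\frac{1}{2} + 1\right) = -3 + \frac{3}{2} = - \frac{3}{2}$)
$f{\left(J \right)} = \sqrt{- \frac{3}{2} + J}$ ($f{\left(J \right)} = \sqrt{J - \frac{3}{2}} = \sqrt{- \frac{3}{2} + J}$)
$\left(f{\left(\left(1 - 2\right) \left(-5 - 1\right) \right)} + v\right)^{2} = \left(\frac{\sqrt{-6 + 4 \left(1 - 2\right) \left(-5 - 1\right)}}{2} - 49\right)^{2} = \left(\frac{\sqrt{-6 + 4 \left(- (-5 - 1)\right)}}{2} - 49\right)^{2} = \left(\frac{\sqrt{-6 + 4 \left(\left(-1\right) \left(-6\right)\right)}}{2} - 49\right)^{2} = \left(\frac{\sqrt{-6 + 4 \cdot 6}}{2} - 49\right)^{2} = \left(\frac{\sqrt{-6 + 24}}{2} - 49\right)^{2} = \left(\frac{\sqrt{18}}{2} - 49\right)^{2} = \left(\frac{3 \sqrt{2}}{2} - 49\right)^{2} = \left(-49 + \frac{3 \sqrt{2}}{2}\right)^{2}$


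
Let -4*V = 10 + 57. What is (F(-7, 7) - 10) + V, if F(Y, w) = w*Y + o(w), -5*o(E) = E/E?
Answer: -1519/20 ≈ -75.950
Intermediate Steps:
o(E) = -⅕ (o(E) = -E/(5*E) = -⅕*1 = -⅕)
F(Y, w) = -⅕ + Y*w (F(Y, w) = w*Y - ⅕ = Y*w - ⅕ = -⅕ + Y*w)
V = -67/4 (V = -(10 + 57)/4 = -¼*67 = -67/4 ≈ -16.750)
(F(-7, 7) - 10) + V = ((-⅕ - 7*7) - 10) - 67/4 = ((-⅕ - 49) - 10) - 67/4 = (-246/5 - 10) - 67/4 = -296/5 - 67/4 = -1519/20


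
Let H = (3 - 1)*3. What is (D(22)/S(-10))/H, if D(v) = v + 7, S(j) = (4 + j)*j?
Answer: 29/360 ≈ 0.080556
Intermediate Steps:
S(j) = j*(4 + j)
H = 6 (H = 2*3 = 6)
D(v) = 7 + v
(D(22)/S(-10))/H = ((7 + 22)/((-10*(4 - 10))))/6 = (29/((-10*(-6))))/6 = (29/60)/6 = (29*(1/60))/6 = (1/6)*(29/60) = 29/360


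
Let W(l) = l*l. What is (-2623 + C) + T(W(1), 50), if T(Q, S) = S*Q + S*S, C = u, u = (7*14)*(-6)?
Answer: -661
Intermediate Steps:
u = -588 (u = 98*(-6) = -588)
W(l) = l**2
C = -588
T(Q, S) = S**2 + Q*S (T(Q, S) = Q*S + S**2 = S**2 + Q*S)
(-2623 + C) + T(W(1), 50) = (-2623 - 588) + 50*(1**2 + 50) = -3211 + 50*(1 + 50) = -3211 + 50*51 = -3211 + 2550 = -661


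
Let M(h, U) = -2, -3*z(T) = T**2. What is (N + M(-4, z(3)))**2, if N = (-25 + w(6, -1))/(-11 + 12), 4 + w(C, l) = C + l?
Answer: 676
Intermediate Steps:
z(T) = -T**2/3
w(C, l) = -4 + C + l (w(C, l) = -4 + (C + l) = -4 + C + l)
N = -24 (N = (-25 + (-4 + 6 - 1))/(-11 + 12) = (-25 + 1)/1 = -24*1 = -24)
(N + M(-4, z(3)))**2 = (-24 - 2)**2 = (-26)**2 = 676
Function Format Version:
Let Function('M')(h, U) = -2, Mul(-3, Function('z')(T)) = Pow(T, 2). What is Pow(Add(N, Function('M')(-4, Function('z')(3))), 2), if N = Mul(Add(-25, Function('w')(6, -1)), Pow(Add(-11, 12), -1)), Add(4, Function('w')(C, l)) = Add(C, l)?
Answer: 676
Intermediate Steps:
Function('z')(T) = Mul(Rational(-1, 3), Pow(T, 2))
Function('w')(C, l) = Add(-4, C, l) (Function('w')(C, l) = Add(-4, Add(C, l)) = Add(-4, C, l))
N = -24 (N = Mul(Add(-25, Add(-4, 6, -1)), Pow(Add(-11, 12), -1)) = Mul(Add(-25, 1), Pow(1, -1)) = Mul(-24, 1) = -24)
Pow(Add(N, Function('M')(-4, Function('z')(3))), 2) = Pow(Add(-24, -2), 2) = Pow(-26, 2) = 676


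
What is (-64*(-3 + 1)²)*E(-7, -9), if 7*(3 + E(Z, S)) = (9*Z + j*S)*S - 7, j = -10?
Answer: 69376/7 ≈ 9910.9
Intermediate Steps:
E(Z, S) = -4 + S*(-10*S + 9*Z)/7 (E(Z, S) = -3 + ((9*Z - 10*S)*S - 7)/7 = -3 + ((-10*S + 9*Z)*S - 7)/7 = -3 + (S*(-10*S + 9*Z) - 7)/7 = -3 + (-7 + S*(-10*S + 9*Z))/7 = -3 + (-1 + S*(-10*S + 9*Z)/7) = -4 + S*(-10*S + 9*Z)/7)
(-64*(-3 + 1)²)*E(-7, -9) = (-64*(-3 + 1)²)*(-4 - 10/7*(-9)² + (9/7)*(-9)*(-7)) = (-64*(-2)²)*(-4 - 10/7*81 + 81) = (-64*4)*(-4 - 810/7 + 81) = -256*(-271/7) = 69376/7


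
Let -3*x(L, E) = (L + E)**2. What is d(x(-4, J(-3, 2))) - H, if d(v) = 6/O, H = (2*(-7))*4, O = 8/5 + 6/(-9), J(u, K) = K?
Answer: 437/7 ≈ 62.429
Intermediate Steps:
O = 14/15 (O = 8*(1/5) + 6*(-1/9) = 8/5 - 2/3 = 14/15 ≈ 0.93333)
x(L, E) = -(E + L)**2/3 (x(L, E) = -(L + E)**2/3 = -(E + L)**2/3)
H = -56 (H = -14*4 = -56)
d(v) = 45/7 (d(v) = 6/(14/15) = 6*(15/14) = 45/7)
d(x(-4, J(-3, 2))) - H = 45/7 - 1*(-56) = 45/7 + 56 = 437/7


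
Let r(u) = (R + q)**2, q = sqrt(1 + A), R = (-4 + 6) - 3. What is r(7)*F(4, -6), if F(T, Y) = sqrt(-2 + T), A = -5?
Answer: sqrt(2)*(1 - 2*I)**2 ≈ -4.2426 - 5.6569*I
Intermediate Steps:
R = -1 (R = 2 - 3 = -1)
q = 2*I (q = sqrt(1 - 5) = sqrt(-4) = 2*I ≈ 2.0*I)
r(u) = (-1 + 2*I)**2
r(7)*F(4, -6) = (1 - 2*I)**2*sqrt(-2 + 4) = (1 - 2*I)**2*sqrt(2) = sqrt(2)*(1 - 2*I)**2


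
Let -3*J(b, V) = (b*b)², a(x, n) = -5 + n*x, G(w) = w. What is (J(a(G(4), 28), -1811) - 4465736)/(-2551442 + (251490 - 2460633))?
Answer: 144476809/14281755 ≈ 10.116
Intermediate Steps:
J(b, V) = -b⁴/3
(J(a(G(4), 28), -1811) - 4465736)/(-2551442 + (251490 - 2460633)) = (-(-5 + 28*4)⁴/3 - 4465736)/(-2551442 + (251490 - 2460633)) = (-(-5 + 112)⁴/3 - 4465736)/(-2551442 - 2209143) = (-⅓*107⁴ - 4465736)/(-4760585) = (-⅓*131079601 - 4465736)*(-1/4760585) = (-131079601/3 - 4465736)*(-1/4760585) = -144476809/3*(-1/4760585) = 144476809/14281755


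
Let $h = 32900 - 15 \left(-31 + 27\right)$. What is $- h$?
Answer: $-32960$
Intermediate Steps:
$h = 32960$ ($h = 32900 - -60 = 32900 + 60 = 32960$)
$- h = \left(-1\right) 32960 = -32960$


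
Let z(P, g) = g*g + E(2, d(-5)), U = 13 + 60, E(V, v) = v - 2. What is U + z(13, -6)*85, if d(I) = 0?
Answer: 2963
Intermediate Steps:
E(V, v) = -2 + v
U = 73
z(P, g) = -2 + g**2 (z(P, g) = g*g + (-2 + 0) = g**2 - 2 = -2 + g**2)
U + z(13, -6)*85 = 73 + (-2 + (-6)**2)*85 = 73 + (-2 + 36)*85 = 73 + 34*85 = 73 + 2890 = 2963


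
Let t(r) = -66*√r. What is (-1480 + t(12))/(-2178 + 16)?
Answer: 740/1081 + 66*√3/1081 ≈ 0.79030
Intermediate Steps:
(-1480 + t(12))/(-2178 + 16) = (-1480 - 132*√3)/(-2178 + 16) = (-1480 - 132*√3)/(-2162) = (-1480 - 132*√3)*(-1/2162) = 740/1081 + 66*√3/1081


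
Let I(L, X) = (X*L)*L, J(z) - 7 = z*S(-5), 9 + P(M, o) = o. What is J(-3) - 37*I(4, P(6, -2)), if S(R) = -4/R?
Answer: 32583/5 ≈ 6516.6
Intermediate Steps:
P(M, o) = -9 + o
J(z) = 7 + 4*z/5 (J(z) = 7 + z*(-4/(-5)) = 7 + z*(-4*(-⅕)) = 7 + z*(⅘) = 7 + 4*z/5)
I(L, X) = X*L² (I(L, X) = (L*X)*L = X*L²)
J(-3) - 37*I(4, P(6, -2)) = (7 + (⅘)*(-3)) - 37*(-9 - 2)*4² = (7 - 12/5) - (-407)*16 = 23/5 - 37*(-176) = 23/5 + 6512 = 32583/5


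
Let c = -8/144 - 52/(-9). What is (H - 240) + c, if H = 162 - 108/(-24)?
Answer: -610/9 ≈ -67.778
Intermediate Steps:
c = 103/18 (c = -8*1/144 - 52*(-1/9) = -1/18 + 52/9 = 103/18 ≈ 5.7222)
H = 333/2 (H = 162 - 108*(-1/24) = 162 + 9/2 = 333/2 ≈ 166.50)
(H - 240) + c = (333/2 - 240) + 103/18 = -147/2 + 103/18 = -610/9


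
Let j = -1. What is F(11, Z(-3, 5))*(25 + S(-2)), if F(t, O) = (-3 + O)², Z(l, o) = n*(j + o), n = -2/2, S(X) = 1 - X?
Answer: 1372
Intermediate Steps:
n = -1 (n = -2*½ = -1)
Z(l, o) = 1 - o (Z(l, o) = -(-1 + o) = 1 - o)
F(11, Z(-3, 5))*(25 + S(-2)) = (-3 + (1 - 1*5))²*(25 + (1 - 1*(-2))) = (-3 + (1 - 5))²*(25 + (1 + 2)) = (-3 - 4)²*(25 + 3) = (-7)²*28 = 49*28 = 1372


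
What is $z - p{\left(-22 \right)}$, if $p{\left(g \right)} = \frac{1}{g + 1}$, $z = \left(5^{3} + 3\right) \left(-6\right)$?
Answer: $- \frac{16127}{21} \approx -767.95$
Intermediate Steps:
$z = -768$ ($z = \left(125 + 3\right) \left(-6\right) = 128 \left(-6\right) = -768$)
$p{\left(g \right)} = \frac{1}{1 + g}$
$z - p{\left(-22 \right)} = -768 - \frac{1}{1 - 22} = -768 - \frac{1}{-21} = -768 - - \frac{1}{21} = -768 + \frac{1}{21} = - \frac{16127}{21}$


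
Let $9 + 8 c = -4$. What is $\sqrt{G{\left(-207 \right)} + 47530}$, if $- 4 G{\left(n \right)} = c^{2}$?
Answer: $\frac{\sqrt{12167511}}{16} \approx 218.01$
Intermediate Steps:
$c = - \frac{13}{8}$ ($c = - \frac{9}{8} + \frac{1}{8} \left(-4\right) = - \frac{9}{8} - \frac{1}{2} = - \frac{13}{8} \approx -1.625$)
$G{\left(n \right)} = - \frac{169}{256}$ ($G{\left(n \right)} = - \frac{\left(- \frac{13}{8}\right)^{2}}{4} = \left(- \frac{1}{4}\right) \frac{169}{64} = - \frac{169}{256}$)
$\sqrt{G{\left(-207 \right)} + 47530} = \sqrt{- \frac{169}{256} + 47530} = \sqrt{\frac{12167511}{256}} = \frac{\sqrt{12167511}}{16}$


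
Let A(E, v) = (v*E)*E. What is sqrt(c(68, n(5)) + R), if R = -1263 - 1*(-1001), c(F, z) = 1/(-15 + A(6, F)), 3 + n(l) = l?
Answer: 23*I*sqrt(2931765)/2433 ≈ 16.186*I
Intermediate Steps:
A(E, v) = v*E**2 (A(E, v) = (E*v)*E = v*E**2)
n(l) = -3 + l
c(F, z) = 1/(-15 + 36*F) (c(F, z) = 1/(-15 + F*6**2) = 1/(-15 + F*36) = 1/(-15 + 36*F))
R = -262 (R = -1263 + 1001 = -262)
sqrt(c(68, n(5)) + R) = sqrt(1/(3*(-5 + 12*68)) - 262) = sqrt(1/(3*(-5 + 816)) - 262) = sqrt((1/3)/811 - 262) = sqrt((1/3)*(1/811) - 262) = sqrt(1/2433 - 262) = sqrt(-637445/2433) = 23*I*sqrt(2931765)/2433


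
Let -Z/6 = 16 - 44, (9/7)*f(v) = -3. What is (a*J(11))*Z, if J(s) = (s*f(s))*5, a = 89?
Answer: -1918840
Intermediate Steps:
f(v) = -7/3 (f(v) = (7/9)*(-3) = -7/3)
Z = 168 (Z = -6*(16 - 44) = -6*(-28) = 168)
J(s) = -35*s/3 (J(s) = (s*(-7/3))*5 = -7*s/3*5 = -35*s/3)
(a*J(11))*Z = (89*(-35/3*11))*168 = (89*(-385/3))*168 = -34265/3*168 = -1918840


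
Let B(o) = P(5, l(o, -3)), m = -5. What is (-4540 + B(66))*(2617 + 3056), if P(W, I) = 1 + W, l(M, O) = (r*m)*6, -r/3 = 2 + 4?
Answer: -25721382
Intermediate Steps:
r = -18 (r = -3*(2 + 4) = -3*6 = -18)
l(M, O) = 540 (l(M, O) = -18*(-5)*6 = 90*6 = 540)
B(o) = 6 (B(o) = 1 + 5 = 6)
(-4540 + B(66))*(2617 + 3056) = (-4540 + 6)*(2617 + 3056) = -4534*5673 = -25721382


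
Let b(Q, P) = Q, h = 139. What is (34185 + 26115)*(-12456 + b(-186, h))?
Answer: -762312600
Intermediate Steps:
(34185 + 26115)*(-12456 + b(-186, h)) = (34185 + 26115)*(-12456 - 186) = 60300*(-12642) = -762312600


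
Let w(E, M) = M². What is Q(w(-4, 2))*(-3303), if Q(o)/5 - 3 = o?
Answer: -115605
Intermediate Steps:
Q(o) = 15 + 5*o
Q(w(-4, 2))*(-3303) = (15 + 5*2²)*(-3303) = (15 + 5*4)*(-3303) = (15 + 20)*(-3303) = 35*(-3303) = -115605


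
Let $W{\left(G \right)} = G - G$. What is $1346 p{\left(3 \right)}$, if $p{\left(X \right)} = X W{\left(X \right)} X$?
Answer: $0$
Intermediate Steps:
$W{\left(G \right)} = 0$
$p{\left(X \right)} = 0$ ($p{\left(X \right)} = X 0 X = 0 X = 0$)
$1346 p{\left(3 \right)} = 1346 \cdot 0 = 0$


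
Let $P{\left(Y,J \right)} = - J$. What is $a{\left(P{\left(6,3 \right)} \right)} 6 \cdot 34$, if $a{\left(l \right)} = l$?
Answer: $-612$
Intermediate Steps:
$a{\left(P{\left(6,3 \right)} \right)} 6 \cdot 34 = \left(-1\right) 3 \cdot 6 \cdot 34 = \left(-3\right) 6 \cdot 34 = \left(-18\right) 34 = -612$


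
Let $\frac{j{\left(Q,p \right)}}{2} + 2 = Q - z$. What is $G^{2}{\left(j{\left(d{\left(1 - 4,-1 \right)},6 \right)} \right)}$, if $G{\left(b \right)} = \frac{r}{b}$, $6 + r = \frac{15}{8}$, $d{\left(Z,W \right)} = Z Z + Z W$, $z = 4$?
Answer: $\frac{121}{1024} \approx 0.11816$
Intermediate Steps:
$d{\left(Z,W \right)} = Z^{2} + W Z$
$j{\left(Q,p \right)} = -12 + 2 Q$ ($j{\left(Q,p \right)} = -4 + 2 \left(Q - 4\right) = -4 + 2 \left(-4 + Q\right) = -4 + \left(-8 + 2 Q\right) = -12 + 2 Q$)
$r = - \frac{33}{8}$ ($r = -6 + \frac{15}{8} = - \frac{33}{8} \approx -4.125$)
$G{\left(b \right)} = - \frac{33}{8 b}$
$G^{2}{\left(j{\left(d{\left(1 - 4,-1 \right)},6 \right)} \right)} = \left(- \frac{33}{8 \left(-12 + 2 \left(1 - 4\right) \left(-1 + \left(1 - 4\right)\right)\right)}\right)^{2} = \left(- \frac{33}{8 \left(-12 + 2 \left(- 3 \left(-1 - 3\right)\right)\right)}\right)^{2} = \left(- \frac{33}{8 \left(-12 + 2 \left(\left(-3\right) \left(-4\right)\right)\right)}\right)^{2} = \left(- \frac{33}{8 \left(-12 + 2 \cdot 12\right)}\right)^{2} = \left(- \frac{33}{8 \left(-12 + 24\right)}\right)^{2} = \left(- \frac{33}{8 \cdot 12}\right)^{2} = \left(\left(- \frac{33}{8}\right) \frac{1}{12}\right)^{2} = \left(- \frac{11}{32}\right)^{2} = \frac{121}{1024}$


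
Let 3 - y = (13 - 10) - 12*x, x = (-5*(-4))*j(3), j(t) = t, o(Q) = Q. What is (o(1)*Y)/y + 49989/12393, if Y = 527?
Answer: 1574933/330480 ≈ 4.7656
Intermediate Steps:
x = 60 (x = -5*(-4)*3 = 20*3 = 60)
y = 720 (y = 3 - ((13 - 10) - 12*60) = 3 - (3 - 720) = 3 - 1*(-717) = 3 + 717 = 720)
(o(1)*Y)/y + 49989/12393 = (1*527)/720 + 49989/12393 = 527*(1/720) + 49989*(1/12393) = 527/720 + 16663/4131 = 1574933/330480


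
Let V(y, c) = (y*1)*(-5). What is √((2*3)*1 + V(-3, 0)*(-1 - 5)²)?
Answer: √546 ≈ 23.367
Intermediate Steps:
V(y, c) = -5*y (V(y, c) = y*(-5) = -5*y)
√((2*3)*1 + V(-3, 0)*(-1 - 5)²) = √((2*3)*1 + (-5*(-3))*(-1 - 5)²) = √(6*1 + 15*(-6)²) = √(6 + 15*36) = √(6 + 540) = √546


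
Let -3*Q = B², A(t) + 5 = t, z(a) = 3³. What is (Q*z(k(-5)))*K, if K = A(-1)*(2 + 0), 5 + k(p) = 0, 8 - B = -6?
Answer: 21168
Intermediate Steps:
B = 14 (B = 8 - 1*(-6) = 8 + 6 = 14)
k(p) = -5 (k(p) = -5 + 0 = -5)
z(a) = 27
A(t) = -5 + t
K = -12 (K = (-5 - 1)*(2 + 0) = -6*2 = -12)
Q = -196/3 (Q = -⅓*14² = -⅓*196 = -196/3 ≈ -65.333)
(Q*z(k(-5)))*K = -196/3*27*(-12) = -1764*(-12) = 21168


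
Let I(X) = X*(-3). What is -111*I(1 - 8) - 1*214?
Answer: -2545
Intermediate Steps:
I(X) = -3*X
-111*I(1 - 8) - 1*214 = -(-333)*(1 - 8) - 1*214 = -(-333)*(-7) - 214 = -111*21 - 214 = -2331 - 214 = -2545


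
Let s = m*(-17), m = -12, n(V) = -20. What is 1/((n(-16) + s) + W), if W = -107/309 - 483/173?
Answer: 53457/9668330 ≈ 0.0055291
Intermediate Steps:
s = 204 (s = -12*(-17) = 204)
W = -167758/53457 (W = -107*1/309 - 483*1/173 = -107/309 - 483/173 = -167758/53457 ≈ -3.1382)
1/((n(-16) + s) + W) = 1/((-20 + 204) - 167758/53457) = 1/(184 - 167758/53457) = 1/(9668330/53457) = 53457/9668330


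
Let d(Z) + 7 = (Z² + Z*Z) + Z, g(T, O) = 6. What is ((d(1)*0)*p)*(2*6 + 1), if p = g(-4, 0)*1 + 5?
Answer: 0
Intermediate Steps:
d(Z) = -7 + Z + 2*Z² (d(Z) = -7 + ((Z² + Z*Z) + Z) = -7 + ((Z² + Z²) + Z) = -7 + (2*Z² + Z) = -7 + (Z + 2*Z²) = -7 + Z + 2*Z²)
p = 11 (p = 6*1 + 5 = 6 + 5 = 11)
((d(1)*0)*p)*(2*6 + 1) = (((-7 + 1 + 2*1²)*0)*11)*(2*6 + 1) = (((-7 + 1 + 2*1)*0)*11)*(12 + 1) = (((-7 + 1 + 2)*0)*11)*13 = (-4*0*11)*13 = (0*11)*13 = 0*13 = 0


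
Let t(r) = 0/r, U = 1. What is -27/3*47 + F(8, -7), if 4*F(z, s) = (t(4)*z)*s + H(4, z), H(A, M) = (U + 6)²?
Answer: -1643/4 ≈ -410.75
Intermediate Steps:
t(r) = 0
H(A, M) = 49 (H(A, M) = (1 + 6)² = 7² = 49)
F(z, s) = 49/4 (F(z, s) = ((0*z)*s + 49)/4 = (0*s + 49)/4 = (0 + 49)/4 = (¼)*49 = 49/4)
-27/3*47 + F(8, -7) = -27/3*47 + 49/4 = -27*⅓*47 + 49/4 = -9*47 + 49/4 = -423 + 49/4 = -1643/4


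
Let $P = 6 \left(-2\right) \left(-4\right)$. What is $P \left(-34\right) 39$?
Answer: $-63648$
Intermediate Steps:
$P = 48$ ($P = \left(-12\right) \left(-4\right) = 48$)
$P \left(-34\right) 39 = 48 \left(-34\right) 39 = \left(-1632\right) 39 = -63648$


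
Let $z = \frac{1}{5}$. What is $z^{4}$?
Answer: $\frac{1}{625} \approx 0.0016$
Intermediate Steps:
$z = \frac{1}{5} \approx 0.2$
$z^{4} = \left(\frac{1}{5}\right)^{4} = \frac{1}{625}$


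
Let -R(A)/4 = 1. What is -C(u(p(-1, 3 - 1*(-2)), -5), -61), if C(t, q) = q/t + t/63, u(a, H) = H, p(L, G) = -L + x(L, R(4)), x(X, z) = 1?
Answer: -3818/315 ≈ -12.121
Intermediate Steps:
R(A) = -4 (R(A) = -4*1 = -4)
p(L, G) = 1 - L (p(L, G) = -L + 1 = 1 - L)
C(t, q) = t/63 + q/t (C(t, q) = q/t + t*(1/63) = q/t + t/63 = t/63 + q/t)
-C(u(p(-1, 3 - 1*(-2)), -5), -61) = -((1/63)*(-5) - 61/(-5)) = -(-5/63 - 61*(-1/5)) = -(-5/63 + 61/5) = -1*3818/315 = -3818/315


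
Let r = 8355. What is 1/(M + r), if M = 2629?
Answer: 1/10984 ≈ 9.1042e-5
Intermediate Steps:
1/(M + r) = 1/(2629 + 8355) = 1/10984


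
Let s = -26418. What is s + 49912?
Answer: 23494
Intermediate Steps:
s + 49912 = -26418 + 49912 = 23494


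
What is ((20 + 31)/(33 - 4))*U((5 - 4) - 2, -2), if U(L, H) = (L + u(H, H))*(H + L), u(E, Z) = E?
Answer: 459/29 ≈ 15.828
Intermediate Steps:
U(L, H) = (H + L)² (U(L, H) = (L + H)*(H + L) = (H + L)*(H + L) = (H + L)²)
((20 + 31)/(33 - 4))*U((5 - 4) - 2, -2) = ((20 + 31)/(33 - 4))*((-2)² + ((5 - 4) - 2)² + 2*(-2)*((5 - 4) - 2)) = (51/29)*(4 + (1 - 2)² + 2*(-2)*(1 - 2)) = (51*(1/29))*(4 + (-1)² + 2*(-2)*(-1)) = 51*(4 + 1 + 4)/29 = (51/29)*9 = 459/29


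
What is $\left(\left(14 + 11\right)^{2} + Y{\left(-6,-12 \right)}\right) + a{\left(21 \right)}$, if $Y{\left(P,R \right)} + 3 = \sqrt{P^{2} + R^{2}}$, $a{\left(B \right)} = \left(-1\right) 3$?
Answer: $619 + 6 \sqrt{5} \approx 632.42$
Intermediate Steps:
$a{\left(B \right)} = -3$
$Y{\left(P,R \right)} = -3 + \sqrt{P^{2} + R^{2}}$
$\left(\left(14 + 11\right)^{2} + Y{\left(-6,-12 \right)}\right) + a{\left(21 \right)} = \left(\left(14 + 11\right)^{2} - \left(3 - \sqrt{\left(-6\right)^{2} + \left(-12\right)^{2}}\right)\right) - 3 = \left(25^{2} - \left(3 - \sqrt{36 + 144}\right)\right) - 3 = \left(625 - \left(3 - \sqrt{180}\right)\right) - 3 = \left(625 - \left(3 - 6 \sqrt{5}\right)\right) - 3 = \left(622 + 6 \sqrt{5}\right) - 3 = 619 + 6 \sqrt{5}$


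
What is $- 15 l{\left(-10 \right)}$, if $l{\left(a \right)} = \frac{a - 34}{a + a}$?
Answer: $-33$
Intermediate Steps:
$l{\left(a \right)} = \frac{-34 + a}{2 a}$
$- 15 l{\left(-10 \right)} = - 15 \frac{-34 - 10}{2 \left(-10\right)} = - 15 \cdot \frac{1}{2} \left(- \frac{1}{10}\right) \left(-44\right) = \left(-15\right) \frac{11}{5} = -33$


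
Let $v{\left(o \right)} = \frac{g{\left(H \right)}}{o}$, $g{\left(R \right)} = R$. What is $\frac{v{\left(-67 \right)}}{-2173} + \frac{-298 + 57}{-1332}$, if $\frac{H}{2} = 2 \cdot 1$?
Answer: $\frac{35092759}{193927212} \approx 0.18096$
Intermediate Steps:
$H = 4$ ($H = 2 \cdot 2 \cdot 1 = 2 \cdot 2 = 4$)
$v{\left(o \right)} = \frac{4}{o}$
$\frac{v{\left(-67 \right)}}{-2173} + \frac{-298 + 57}{-1332} = \frac{4 \frac{1}{-67}}{-2173} + \frac{-298 + 57}{-1332} = 4 \left(- \frac{1}{67}\right) \left(- \frac{1}{2173}\right) - - \frac{241}{1332} = \left(- \frac{4}{67}\right) \left(- \frac{1}{2173}\right) + \frac{241}{1332} = \frac{4}{145591} + \frac{241}{1332} = \frac{35092759}{193927212}$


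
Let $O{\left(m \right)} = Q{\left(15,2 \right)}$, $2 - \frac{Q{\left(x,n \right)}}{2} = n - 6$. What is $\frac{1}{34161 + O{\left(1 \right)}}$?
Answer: $\frac{1}{34173} \approx 2.9263 \cdot 10^{-5}$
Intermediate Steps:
$Q{\left(x,n \right)} = 16 - 2 n$ ($Q{\left(x,n \right)} = 4 - 2 \left(n - 6\right) = 4 - 2 \left(-6 + n\right) = 4 - \left(-12 + 2 n\right) = 16 - 2 n$)
$O{\left(m \right)} = 12$ ($O{\left(m \right)} = 16 - 4 = 12$)
$\frac{1}{34161 + O{\left(1 \right)}} = \frac{1}{34161 + 12} = \frac{1}{34173}$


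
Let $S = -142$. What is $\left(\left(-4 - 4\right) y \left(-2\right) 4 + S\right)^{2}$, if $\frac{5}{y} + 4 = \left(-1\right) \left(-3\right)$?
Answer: $213444$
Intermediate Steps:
$y = -5$ ($y = \frac{5}{-4 - -3} = \frac{5}{-4 + 3} = \frac{5}{-1} = 5 \left(-1\right) = -5$)
$\left(\left(-4 - 4\right) y \left(-2\right) 4 + S\right)^{2} = \left(\left(-4 - 4\right) \left(-5\right) \left(-2\right) 4 - 142\right)^{2} = \left(\left(-4 - 4\right) 10 \cdot 4 - 142\right)^{2} = \left(\left(-4 - 4\right) 40 - 142\right)^{2} = \left(\left(-8\right) 40 - 142\right)^{2} = \left(-320 - 142\right)^{2} = \left(-462\right)^{2} = 213444$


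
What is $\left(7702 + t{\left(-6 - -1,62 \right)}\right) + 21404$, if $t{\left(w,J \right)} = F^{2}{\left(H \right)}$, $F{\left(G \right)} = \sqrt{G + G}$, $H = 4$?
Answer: $29114$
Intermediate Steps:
$F{\left(G \right)} = \sqrt{2} \sqrt{G}$ ($F{\left(G \right)} = \sqrt{2 G} = \sqrt{2} \sqrt{G}$)
$t{\left(w,J \right)} = 8$ ($t{\left(w,J \right)} = \left(\sqrt{2} \sqrt{4}\right)^{2} = \left(\sqrt{2} \cdot 2\right)^{2} = \left(2 \sqrt{2}\right)^{2} = 8$)
$\left(7702 + t{\left(-6 - -1,62 \right)}\right) + 21404 = \left(7702 + 8\right) + 21404 = 7710 + 21404 = 29114$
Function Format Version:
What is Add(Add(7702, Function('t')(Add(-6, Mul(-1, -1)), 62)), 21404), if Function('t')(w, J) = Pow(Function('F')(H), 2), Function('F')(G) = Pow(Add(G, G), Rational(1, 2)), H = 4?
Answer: 29114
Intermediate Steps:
Function('F')(G) = Mul(Pow(2, Rational(1, 2)), Pow(G, Rational(1, 2))) (Function('F')(G) = Pow(Mul(2, G), Rational(1, 2)) = Mul(Pow(2, Rational(1, 2)), Pow(G, Rational(1, 2))))
Function('t')(w, J) = 8 (Function('t')(w, J) = Pow(Mul(Pow(2, Rational(1, 2)), Pow(4, Rational(1, 2))), 2) = Pow(Mul(Pow(2, Rational(1, 2)), 2), 2) = Pow(Mul(2, Pow(2, Rational(1, 2))), 2) = 8)
Add(Add(7702, Function('t')(Add(-6, Mul(-1, -1)), 62)), 21404) = Add(Add(7702, 8), 21404) = Add(7710, 21404) = 29114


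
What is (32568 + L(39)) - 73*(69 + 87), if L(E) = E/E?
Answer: 21181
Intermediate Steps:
L(E) = 1
(32568 + L(39)) - 73*(69 + 87) = (32568 + 1) - 73*(69 + 87) = 32569 - 73*156 = 32569 - 11388 = 21181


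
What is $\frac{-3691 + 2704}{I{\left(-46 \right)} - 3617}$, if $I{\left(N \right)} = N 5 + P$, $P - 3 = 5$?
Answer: $\frac{987}{3839} \approx 0.2571$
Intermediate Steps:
$P = 8$ ($P = 3 + 5 = 8$)
$I{\left(N \right)} = 8 + 5 N$ ($I{\left(N \right)} = N 5 + 8 = 5 N + 8 = 8 + 5 N$)
$\frac{-3691 + 2704}{I{\left(-46 \right)} - 3617} = \frac{-3691 + 2704}{\left(8 + 5 \left(-46\right)\right) - 3617} = - \frac{987}{\left(8 - 230\right) - 3617} = - \frac{987}{-222 - 3617} = - \frac{987}{-3839} = \left(-987\right) \left(- \frac{1}{3839}\right) = \frac{987}{3839}$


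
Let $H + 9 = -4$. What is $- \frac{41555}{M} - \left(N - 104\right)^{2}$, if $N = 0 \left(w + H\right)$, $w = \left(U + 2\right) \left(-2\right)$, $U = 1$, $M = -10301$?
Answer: $- \frac{111374061}{10301} \approx -10812.0$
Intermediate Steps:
$H = -13$ ($H = -9 - 4 = -13$)
$w = -6$ ($w = \left(1 + 2\right) \left(-2\right) = 3 \left(-2\right) = -6$)
$N = 0$ ($N = 0 \left(-6 - 13\right) = 0 \left(-19\right) = 0$)
$- \frac{41555}{M} - \left(N - 104\right)^{2} = - \frac{41555}{-10301} - \left(0 - 104\right)^{2} = \left(-41555\right) \left(- \frac{1}{10301}\right) - \left(-104\right)^{2} = \frac{41555}{10301} - 10816 = - \frac{111374061}{10301}$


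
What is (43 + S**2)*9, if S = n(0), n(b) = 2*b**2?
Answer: 387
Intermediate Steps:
S = 0 (S = 2*0**2 = 2*0 = 0)
(43 + S**2)*9 = (43 + 0**2)*9 = (43 + 0)*9 = 43*9 = 387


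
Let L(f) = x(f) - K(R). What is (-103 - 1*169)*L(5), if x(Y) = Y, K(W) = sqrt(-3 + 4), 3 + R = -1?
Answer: -1088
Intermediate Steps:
R = -4 (R = -3 - 1 = -4)
K(W) = 1 (K(W) = sqrt(1) = 1)
L(f) = -1 + f (L(f) = f - 1*1 = f - 1 = -1 + f)
(-103 - 1*169)*L(5) = (-103 - 1*169)*(-1 + 5) = (-103 - 169)*4 = -272*4 = -1088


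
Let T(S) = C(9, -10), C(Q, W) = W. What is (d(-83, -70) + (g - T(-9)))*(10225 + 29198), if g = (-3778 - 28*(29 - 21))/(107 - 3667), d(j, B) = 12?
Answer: 1622690103/1780 ≈ 9.1162e+5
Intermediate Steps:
T(S) = -10
g = 2001/1780 (g = (-3778 - 28*8)/(-3560) = (-3778 - 224)*(-1/3560) = -4002*(-1/3560) = 2001/1780 ≈ 1.1242)
(d(-83, -70) + (g - T(-9)))*(10225 + 29198) = (12 + (2001/1780 - 1*(-10)))*(10225 + 29198) = (12 + (2001/1780 + 10))*39423 = (12 + 19801/1780)*39423 = (41161/1780)*39423 = 1622690103/1780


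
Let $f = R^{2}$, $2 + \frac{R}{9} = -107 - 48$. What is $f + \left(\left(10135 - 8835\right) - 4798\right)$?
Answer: $1993071$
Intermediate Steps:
$R = -1413$ ($R = -18 + 9 \left(-107 - 48\right) = -18 + 9 \left(-155\right) = -18 - 1395 = -1413$)
$f = 1996569$ ($f = \left(-1413\right)^{2} = 1996569$)
$f + \left(\left(10135 - 8835\right) - 4798\right) = 1996569 + \left(\left(10135 - 8835\right) - 4798\right) = 1996569 + \left(1300 - 4798\right) = 1996569 - 3498 = 1993071$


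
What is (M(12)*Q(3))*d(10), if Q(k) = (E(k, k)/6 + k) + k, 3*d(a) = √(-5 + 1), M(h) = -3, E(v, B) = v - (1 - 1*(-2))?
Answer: -12*I ≈ -12.0*I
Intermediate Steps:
E(v, B) = -3 + v (E(v, B) = v - (1 + 2) = v - 1*3 = v - 3 = -3 + v)
d(a) = 2*I/3 (d(a) = √(-5 + 1)/3 = √(-4)/3 = (2*I)/3 = 2*I/3)
Q(k) = -½ + 13*k/6 (Q(k) = ((-3 + k)/6 + k) + k = ((-3 + k)*(⅙) + k) + k = ((-½ + k/6) + k) + k = (-½ + 7*k/6) + k = -½ + 13*k/6)
(M(12)*Q(3))*d(10) = (-3*(-½ + (13/6)*3))*(2*I/3) = (-3*(-½ + 13/2))*(2*I/3) = (-3*6)*(2*I/3) = -12*I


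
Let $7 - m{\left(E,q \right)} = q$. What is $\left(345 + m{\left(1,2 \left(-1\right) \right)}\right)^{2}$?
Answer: $125316$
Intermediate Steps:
$m{\left(E,q \right)} = 7 - q$
$\left(345 + m{\left(1,2 \left(-1\right) \right)}\right)^{2} = \left(345 + \left(7 - 2 \left(-1\right)\right)\right)^{2} = \left(345 + \left(7 - -2\right)\right)^{2} = \left(345 + \left(7 + 2\right)\right)^{2} = \left(345 + 9\right)^{2} = 354^{2} = 125316$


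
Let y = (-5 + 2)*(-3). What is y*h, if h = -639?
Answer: -5751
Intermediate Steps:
y = 9 (y = -3*(-3) = 9)
y*h = 9*(-639) = -5751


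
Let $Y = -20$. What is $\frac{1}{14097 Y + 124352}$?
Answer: $- \frac{1}{157588} \approx -6.3457 \cdot 10^{-6}$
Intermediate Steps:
$\frac{1}{14097 Y + 124352} = \frac{1}{14097 \left(-20\right) + 124352} = \frac{1}{-281940 + 124352} = \frac{1}{-157588} = - \frac{1}{157588}$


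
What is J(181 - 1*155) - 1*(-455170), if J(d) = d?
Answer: 455196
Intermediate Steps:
J(181 - 1*155) - 1*(-455170) = (181 - 1*155) - 1*(-455170) = (181 - 155) + 455170 = 26 + 455170 = 455196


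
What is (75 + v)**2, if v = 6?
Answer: 6561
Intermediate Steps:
(75 + v)**2 = (75 + 6)**2 = 81**2 = 6561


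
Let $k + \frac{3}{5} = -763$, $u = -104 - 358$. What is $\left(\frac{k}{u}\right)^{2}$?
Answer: $\frac{3644281}{1334025} \approx 2.7318$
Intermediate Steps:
$u = -462$ ($u = -104 - 358 = -462$)
$k = - \frac{3818}{5}$ ($k = - \frac{3}{5} - 763 = - \frac{3818}{5} \approx -763.6$)
$\left(\frac{k}{u}\right)^{2} = \left(- \frac{3818}{5 \left(-462\right)}\right)^{2} = \left(\left(- \frac{3818}{5}\right) \left(- \frac{1}{462}\right)\right)^{2} = \left(\frac{1909}{1155}\right)^{2} = \frac{3644281}{1334025}$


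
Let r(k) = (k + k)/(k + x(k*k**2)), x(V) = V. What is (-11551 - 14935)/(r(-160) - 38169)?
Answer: 678068086/977164567 ≈ 0.69391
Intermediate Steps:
r(k) = 2*k/(k + k**3) (r(k) = (k + k)/(k + k*k**2) = (2*k)/(k + k**3) = 2*k/(k + k**3))
(-11551 - 14935)/(r(-160) - 38169) = (-11551 - 14935)/(2/(1 + (-160)**2) - 38169) = -26486/(2/(1 + 25600) - 38169) = -26486/(2/25601 - 38169) = -26486/(-977164567/25601) = -26486*(-25601/977164567) = 678068086/977164567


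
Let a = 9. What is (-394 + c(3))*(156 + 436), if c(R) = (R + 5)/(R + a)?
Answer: -698560/3 ≈ -2.3285e+5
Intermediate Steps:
c(R) = (5 + R)/(9 + R) (c(R) = (R + 5)/(R + 9) = (5 + R)/(9 + R))
(-394 + c(3))*(156 + 436) = (-394 + (5 + 3)/(9 + 3))*(156 + 436) = (-394 + 8/12)*592 = (-394 + (1/12)*8)*592 = (-394 + 2/3)*592 = -1180/3*592 = -698560/3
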